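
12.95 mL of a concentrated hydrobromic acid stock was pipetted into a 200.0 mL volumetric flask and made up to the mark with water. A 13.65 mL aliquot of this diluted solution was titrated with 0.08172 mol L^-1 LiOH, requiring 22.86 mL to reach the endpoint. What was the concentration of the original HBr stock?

n(LiOH) = 0.08172 x 0.02286 = 0.001868 mol.
n(HBr) in the aliquot = 0.001868 mol.
[diluted HBr] = 0.001868 / 0.01365 = 0.1369 M.
Dilution factor = 200.0/12.95 = 15.44, so [stock] = 0.1369 x 15.44 = 2.11 M.

2.11 M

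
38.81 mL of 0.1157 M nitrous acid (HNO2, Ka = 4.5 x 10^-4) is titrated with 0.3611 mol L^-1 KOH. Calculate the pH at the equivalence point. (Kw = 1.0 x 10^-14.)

n(HNO2) = 0.1157 x 0.03881 = 0.004490 mol; V(KOH) at equivalence = 0.004490/0.3611 = 0.01244 L.
At equivalence all the acid is converted to NO2-; total volume = 0.03881 + 0.01244 = 0.05125 L, so [NO2-] = 0.004490/0.05125 = 0.08762 M.
Kb = Kw/Ka = 1.0e-14 / 4.5 x 10^-4 = 2.22e-11.
[OH^-] = sqrt(Kb x [NO2-]) = sqrt(2.22e-11 x 0.08762) = 1.40e-6 M.
pOH = 5.86, so pH = 14.00 - 5.86 = 8.14.

8.14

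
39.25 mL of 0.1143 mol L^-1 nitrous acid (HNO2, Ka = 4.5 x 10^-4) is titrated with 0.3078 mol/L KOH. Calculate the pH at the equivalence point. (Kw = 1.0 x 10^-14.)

8.13

n(HNO2) = 0.1143 x 0.03925 = 0.004486 mol; V(KOH) at equivalence = 0.004486/0.3078 = 0.01458 L.
At equivalence all the acid is converted to NO2-; total volume = 0.03925 + 0.01458 = 0.05383 L, so [NO2-] = 0.004486/0.05383 = 0.08335 M.
Kb = Kw/Ka = 1.0e-14 / 4.5 x 10^-4 = 2.22e-11.
[OH^-] = sqrt(Kb x [NO2-]) = sqrt(2.22e-11 x 0.08335) = 1.36e-6 M.
pOH = 5.87, so pH = 14.00 - 5.87 = 8.13.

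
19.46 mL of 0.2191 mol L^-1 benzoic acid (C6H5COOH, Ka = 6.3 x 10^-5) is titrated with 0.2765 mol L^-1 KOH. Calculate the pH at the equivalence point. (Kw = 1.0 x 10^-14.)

8.64

n(C6H5COOH) = 0.2191 x 0.01946 = 0.004264 mol; V(KOH) at equivalence = 0.004264/0.2765 = 0.01542 L.
At equivalence all the acid is converted to C6H5COO-; total volume = 0.01946 + 0.01542 = 0.03488 L, so [C6H5COO-] = 0.004264/0.03488 = 0.1222 M.
Kb = Kw/Ka = 1.0e-14 / 6.3 x 10^-5 = 1.59e-10.
[OH^-] = sqrt(Kb x [C6H5COO-]) = sqrt(1.59e-10 x 0.1222) = 4.40e-6 M.
pOH = 5.36, so pH = 14.00 - 5.36 = 8.64.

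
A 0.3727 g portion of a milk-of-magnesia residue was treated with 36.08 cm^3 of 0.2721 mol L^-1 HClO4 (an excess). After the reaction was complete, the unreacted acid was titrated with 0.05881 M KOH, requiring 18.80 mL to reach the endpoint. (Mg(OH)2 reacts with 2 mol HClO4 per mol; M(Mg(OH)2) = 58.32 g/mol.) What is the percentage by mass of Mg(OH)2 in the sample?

Total n(HClO4) added = 0.2721 x 0.03608 = 0.009817 mol.
n(KOH) used = 0.05881 x 0.01880 = 0.001106 mol, which equals the excess n(HClO4).
So n(HClO4) consumed by the sample = 0.009817 - 0.001106 = 0.008712 mol.
n(Mg(OH)2) = 0.008712 / 2 = 0.004356 mol.
mass Mg(OH)2 = 0.004356 x 58.32 = 0.2540 g, so %Mg(OH)2 = 0.2540/0.3727 x 100 = 68.2%.

68.2%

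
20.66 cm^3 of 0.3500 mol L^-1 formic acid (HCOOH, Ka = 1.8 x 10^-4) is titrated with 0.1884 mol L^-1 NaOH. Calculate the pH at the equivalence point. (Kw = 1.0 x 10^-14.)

8.42

n(HCOOH) = 0.3500 x 0.02066 = 0.007231 mol; V(NaOH) at equivalence = 0.007231/0.1884 = 0.03838 L.
At equivalence all the acid is converted to HCOO-; total volume = 0.02066 + 0.03838 = 0.05904 L, so [HCOO-] = 0.007231/0.05904 = 0.1225 M.
Kb = Kw/Ka = 1.0e-14 / 1.8 x 10^-4 = 5.56e-11.
[OH^-] = sqrt(Kb x [HCOO-]) = sqrt(5.56e-11 x 0.1225) = 2.61e-6 M.
pOH = 5.58, so pH = 14.00 - 5.58 = 8.42.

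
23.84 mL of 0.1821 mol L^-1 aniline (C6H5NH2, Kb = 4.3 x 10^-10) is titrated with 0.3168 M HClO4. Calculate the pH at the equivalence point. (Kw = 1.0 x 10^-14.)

2.79

n(C6H5NH2) = 0.1821 x 0.02384 = 0.004341 mol; V(HClO4) at equivalence = 0.004341/0.3168 = 0.01370 L.
At equivalence the base is fully converted to C6H5NH3+; total volume = 0.03754 L, so [C6H5NH3+] = 0.004341/0.03754 = 0.1156 M.
Ka(C6H5NH3+) = Kw/Kb = 1.0e-14 / 4.3 x 10^-10 = 2.33e-5.
[H^+] = sqrt(Ka x [C6H5NH3+]) = sqrt(2.33e-5 x 0.1156) = 0.00164 M.
pH = -log(0.00164) = 2.79.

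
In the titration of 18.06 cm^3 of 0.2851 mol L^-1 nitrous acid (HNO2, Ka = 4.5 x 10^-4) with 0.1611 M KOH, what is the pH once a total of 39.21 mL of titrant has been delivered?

12.31

n(acid) = 0.2851 x 0.01806 = 0.005149 mol; n(KOH) added = 0.1611 x 0.03921 = 0.006317 mol.
Base is in excess by 0.006317 - 0.005149 = 0.001168 mol in a total volume of 0.05727 L.
[OH^-] = 0.001168/0.05727 = 0.02039 M, so pOH = 1.69 and pH = 14.00 - 1.69 = 12.31.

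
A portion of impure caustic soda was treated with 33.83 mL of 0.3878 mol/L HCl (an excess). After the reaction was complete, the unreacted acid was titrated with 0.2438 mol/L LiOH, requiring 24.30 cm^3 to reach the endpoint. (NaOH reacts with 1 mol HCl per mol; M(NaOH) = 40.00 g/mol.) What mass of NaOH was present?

0.288 g

Total n(HCl) added = 0.3878 x 0.03383 = 0.01312 mol.
n(LiOH) used = 0.2438 x 0.02430 = 0.005924 mol, which equals the excess n(HCl).
So n(HCl) consumed by the sample = 0.01312 - 0.005924 = 0.007195 mol.
n(NaOH) = 0.007195 / 1 = 0.007195 mol.
mass = 0.007195 mol x 40.00 g/mol = 0.288 g.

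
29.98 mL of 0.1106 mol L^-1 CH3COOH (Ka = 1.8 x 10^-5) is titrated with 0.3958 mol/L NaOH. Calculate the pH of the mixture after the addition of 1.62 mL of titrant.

Initial n(CH3COOH) = 0.1106 x 0.02998 = 0.003316 mol.
n(NaOH) added = 0.3958 x 0.001620 = 0.0006412 mol, converting that many moles of CH3COOH to CH3COO-.
Remaining n(CH3COOH) = 0.002675 mol; n(CH3COO-) = 0.0006412 mol.
By Henderson-Hasselbalch, pH = pKa + log([A^-]/[HA]) = 4.74 + log(0.0006412/0.002675) = 4.74 + (-0.62) = 4.12.

4.12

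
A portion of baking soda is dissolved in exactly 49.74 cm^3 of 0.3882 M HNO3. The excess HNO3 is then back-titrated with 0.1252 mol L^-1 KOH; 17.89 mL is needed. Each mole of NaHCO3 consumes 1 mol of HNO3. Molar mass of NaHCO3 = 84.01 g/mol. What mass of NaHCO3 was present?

Total n(HNO3) added = 0.3882 x 0.04974 = 0.01931 mol.
n(KOH) used = 0.1252 x 0.01789 = 0.002240 mol, which equals the excess n(HNO3).
So n(HNO3) consumed by the sample = 0.01931 - 0.002240 = 0.01707 mol.
n(NaHCO3) = 0.01707 / 1 = 0.01707 mol.
mass = 0.01707 mol x 84.01 g/mol = 1.43 g.

1.43 g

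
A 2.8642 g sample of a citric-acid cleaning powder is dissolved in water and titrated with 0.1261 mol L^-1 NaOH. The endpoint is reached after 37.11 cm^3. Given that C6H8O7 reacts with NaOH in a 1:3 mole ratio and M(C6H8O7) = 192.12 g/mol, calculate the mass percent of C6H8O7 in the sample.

10.5%

n(NaOH) = 0.1261 x 0.03711 = 0.004680 mol.
n(C6H8O7) = 0.004680 / 3 = 0.001560 mol.
mass of C6H8O7 = 0.001560 x 192.12 = 0.2997 g.
% purity = 0.2997 / 2.8642 x 100 = 10.5%.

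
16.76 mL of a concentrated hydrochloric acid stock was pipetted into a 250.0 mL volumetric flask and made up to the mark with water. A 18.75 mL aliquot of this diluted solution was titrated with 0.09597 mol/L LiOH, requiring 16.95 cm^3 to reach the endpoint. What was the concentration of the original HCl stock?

n(LiOH) = 0.09597 x 0.01695 = 0.001627 mol.
n(HCl) in the aliquot = 0.001627 mol.
[diluted HCl] = 0.001627 / 0.01875 = 0.08676 M.
Dilution factor = 250.0/16.76 = 14.92, so [stock] = 0.08676 x 14.92 = 1.29 M.

1.29 M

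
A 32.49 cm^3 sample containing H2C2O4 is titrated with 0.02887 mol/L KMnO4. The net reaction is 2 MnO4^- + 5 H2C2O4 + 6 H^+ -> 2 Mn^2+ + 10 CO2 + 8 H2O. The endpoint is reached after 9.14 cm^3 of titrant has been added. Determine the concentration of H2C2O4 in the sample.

0.0203 M

n(KMnO4) = 0.02887 x 0.009140 = 0.0002639 mol.
From the balanced equation, 2 mol KMnO4 reacts with 5 mol H2C2O4, so n(H2C2O4) = 0.0002639 x 5/2 = 0.0006597 mol.
[H2C2O4] = 0.0006597 / 0.03249 L = 0.0203 M.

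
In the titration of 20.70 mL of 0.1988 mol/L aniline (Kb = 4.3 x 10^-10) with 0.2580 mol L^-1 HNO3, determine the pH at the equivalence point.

n(C6H5NH2) = 0.1988 x 0.02070 = 0.004115 mol; V(HNO3) at equivalence = 0.004115/0.2580 = 0.01595 L.
At equivalence the base is fully converted to C6H5NH3+; total volume = 0.03665 L, so [C6H5NH3+] = 0.004115/0.03665 = 0.1123 M.
Ka(C6H5NH3+) = Kw/Kb = 1.0e-14 / 4.3 x 10^-10 = 2.33e-5.
[H^+] = sqrt(Ka x [C6H5NH3+]) = sqrt(2.33e-5 x 0.1123) = 0.00162 M.
pH = -log(0.00162) = 2.79.

2.79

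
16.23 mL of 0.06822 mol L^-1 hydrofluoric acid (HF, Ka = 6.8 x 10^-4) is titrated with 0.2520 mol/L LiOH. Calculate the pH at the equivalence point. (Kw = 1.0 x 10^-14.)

7.95

n(HF) = 0.06822 x 0.01623 = 0.001107 mol; V(LiOH) at equivalence = 0.001107/0.2520 = 0.004394 L.
At equivalence all the acid is converted to F-; total volume = 0.01623 + 0.004394 = 0.02062 L, so [F-] = 0.001107/0.02062 = 0.05369 M.
Kb = Kw/Ka = 1.0e-14 / 6.8 x 10^-4 = 1.47e-11.
[OH^-] = sqrt(Kb x [F-]) = sqrt(1.47e-11 x 0.05369) = 8.89e-7 M.
pOH = 6.05, so pH = 14.00 - 6.05 = 7.95.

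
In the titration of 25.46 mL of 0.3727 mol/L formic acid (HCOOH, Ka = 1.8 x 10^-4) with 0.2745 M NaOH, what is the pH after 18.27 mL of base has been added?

Initial n(HCOOH) = 0.3727 x 0.02546 = 0.009489 mol.
n(NaOH) added = 0.2745 x 0.01827 = 0.005015 mol, converting that many moles of HCOOH to HCOO-.
Remaining n(HCOOH) = 0.004474 mol; n(HCOO-) = 0.005015 mol.
By Henderson-Hasselbalch, pH = pKa + log([A^-]/[HA]) = 3.74 + log(0.005015/0.004474) = 3.74 + (+0.05) = 3.79.

3.79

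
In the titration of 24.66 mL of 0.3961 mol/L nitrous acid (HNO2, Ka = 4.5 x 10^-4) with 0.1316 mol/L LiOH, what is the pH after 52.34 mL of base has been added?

3.73

Initial n(HNO2) = 0.3961 x 0.02466 = 0.009768 mol.
n(LiOH) added = 0.1316 x 0.05234 = 0.006888 mol, converting that many moles of HNO2 to NO2-.
Remaining n(HNO2) = 0.002880 mol; n(NO2-) = 0.006888 mol.
By Henderson-Hasselbalch, pH = pKa + log([A^-]/[HA]) = 3.35 + log(0.006888/0.002880) = 3.35 + (+0.38) = 3.73.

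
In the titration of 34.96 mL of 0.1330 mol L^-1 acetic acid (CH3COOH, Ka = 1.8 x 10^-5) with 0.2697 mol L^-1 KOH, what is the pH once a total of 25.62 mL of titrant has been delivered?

n(acid) = 0.1330 x 0.03496 = 0.004650 mol; n(KOH) added = 0.2697 x 0.02562 = 0.006910 mol.
Base is in excess by 0.006910 - 0.004650 = 0.002260 mol in a total volume of 0.06058 L.
[OH^-] = 0.002260/0.06058 = 0.03731 M, so pOH = 1.43 and pH = 14.00 - 1.43 = 12.57.

12.57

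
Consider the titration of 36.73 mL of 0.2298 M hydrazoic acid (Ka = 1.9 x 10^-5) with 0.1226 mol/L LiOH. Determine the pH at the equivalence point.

8.81

n(HN3) = 0.2298 x 0.03673 = 0.008441 mol; V(LiOH) at equivalence = 0.008441/0.1226 = 0.06885 L.
At equivalence all the acid is converted to N3-; total volume = 0.03673 + 0.06885 = 0.1056 L, so [N3-] = 0.008441/0.1056 = 0.07995 M.
Kb = Kw/Ka = 1.0e-14 / 1.9 x 10^-5 = 5.26e-10.
[OH^-] = sqrt(Kb x [N3-]) = sqrt(5.26e-10 x 0.07995) = 6.49e-6 M.
pOH = 5.19, so pH = 14.00 - 5.19 = 8.81.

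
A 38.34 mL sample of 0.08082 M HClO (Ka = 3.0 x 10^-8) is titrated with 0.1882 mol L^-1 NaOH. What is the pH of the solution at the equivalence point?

10.14

n(HClO) = 0.08082 x 0.03834 = 0.003099 mol; V(NaOH) at equivalence = 0.003099/0.1882 = 0.01646 L.
At equivalence all the acid is converted to ClO-; total volume = 0.03834 + 0.01646 = 0.05480 L, so [ClO-] = 0.003099/0.05480 = 0.05654 M.
Kb = Kw/Ka = 1.0e-14 / 3.0 x 10^-8 = 3.33e-7.
[OH^-] = sqrt(Kb x [ClO-]) = sqrt(3.33e-7 x 0.05654) = 0.000137 M.
pOH = 3.86, so pH = 14.00 - 3.86 = 10.14.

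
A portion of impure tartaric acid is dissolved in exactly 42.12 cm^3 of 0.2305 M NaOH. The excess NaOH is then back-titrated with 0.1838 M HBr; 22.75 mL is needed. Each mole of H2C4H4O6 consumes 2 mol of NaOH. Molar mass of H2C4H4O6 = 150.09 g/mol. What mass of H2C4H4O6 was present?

Total n(NaOH) added = 0.2305 x 0.04212 = 0.009709 mol.
n(HBr) used = 0.1838 x 0.02275 = 0.004181 mol, which equals the excess n(NaOH).
So n(NaOH) consumed by the sample = 0.009709 - 0.004181 = 0.005527 mol.
n(H2C4H4O6) = 0.005527 / 2 = 0.002764 mol.
mass = 0.002764 mol x 150.09 g/mol = 0.415 g.

0.415 g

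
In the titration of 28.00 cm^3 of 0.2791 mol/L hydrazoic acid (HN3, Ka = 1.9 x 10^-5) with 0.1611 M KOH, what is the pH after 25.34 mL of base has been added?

4.76

Initial n(HN3) = 0.2791 x 0.02800 = 0.007815 mol.
n(KOH) added = 0.1611 x 0.02534 = 0.004082 mol, converting that many moles of HN3 to N3-.
Remaining n(HN3) = 0.003733 mol; n(N3-) = 0.004082 mol.
By Henderson-Hasselbalch, pH = pKa + log([A^-]/[HA]) = 4.72 + log(0.004082/0.003733) = 4.72 + (+0.04) = 4.76.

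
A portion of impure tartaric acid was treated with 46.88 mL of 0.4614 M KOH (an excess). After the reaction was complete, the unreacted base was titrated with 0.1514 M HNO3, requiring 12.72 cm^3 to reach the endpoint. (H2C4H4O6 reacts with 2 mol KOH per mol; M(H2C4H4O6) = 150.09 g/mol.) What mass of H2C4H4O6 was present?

1.48 g

Total n(KOH) added = 0.4614 x 0.04688 = 0.02163 mol.
n(HNO3) used = 0.1514 x 0.01272 = 0.001926 mol, which equals the excess n(KOH).
So n(KOH) consumed by the sample = 0.02163 - 0.001926 = 0.01970 mol.
n(H2C4H4O6) = 0.01970 / 2 = 0.009852 mol.
mass = 0.009852 mol x 150.09 g/mol = 1.48 g.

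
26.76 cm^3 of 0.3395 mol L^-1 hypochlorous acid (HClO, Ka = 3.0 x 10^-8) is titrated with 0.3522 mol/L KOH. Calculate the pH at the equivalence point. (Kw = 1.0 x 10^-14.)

n(HClO) = 0.3395 x 0.02676 = 0.009085 mol; V(KOH) at equivalence = 0.009085/0.3522 = 0.02580 L.
At equivalence all the acid is converted to ClO-; total volume = 0.02676 + 0.02580 = 0.05256 L, so [ClO-] = 0.009085/0.05256 = 0.1729 M.
Kb = Kw/Ka = 1.0e-14 / 3.0 x 10^-8 = 3.33e-7.
[OH^-] = sqrt(Kb x [ClO-]) = sqrt(3.33e-7 x 0.1729) = 0.000240 M.
pOH = 3.62, so pH = 14.00 - 3.62 = 10.38.

10.38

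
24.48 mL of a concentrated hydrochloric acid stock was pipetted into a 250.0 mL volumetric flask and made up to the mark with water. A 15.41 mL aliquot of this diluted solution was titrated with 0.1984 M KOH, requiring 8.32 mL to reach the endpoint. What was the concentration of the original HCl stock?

n(KOH) = 0.1984 x 0.008320 = 0.001651 mol.
n(HCl) in the aliquot = 0.001651 mol.
[diluted HCl] = 0.001651 / 0.01541 = 0.1071 M.
Dilution factor = 250.0/24.48 = 10.21, so [stock] = 0.1071 x 10.21 = 1.09 M.

1.09 M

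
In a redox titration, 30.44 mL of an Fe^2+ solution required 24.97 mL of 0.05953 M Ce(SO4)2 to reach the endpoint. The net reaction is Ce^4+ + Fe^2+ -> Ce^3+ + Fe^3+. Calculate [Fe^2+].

n(Ce(SO4)2) = 0.05953 x 0.02497 = 0.001486 mol.
From the balanced equation, 1 mol Ce(SO4)2 reacts with 1 mol Fe^2+, so n(Fe^2+) = 0.001486 x 1/1 = 0.001486 mol.
[Fe^2+] = 0.001486 / 0.03044 L = 0.0488 M.

0.0488 M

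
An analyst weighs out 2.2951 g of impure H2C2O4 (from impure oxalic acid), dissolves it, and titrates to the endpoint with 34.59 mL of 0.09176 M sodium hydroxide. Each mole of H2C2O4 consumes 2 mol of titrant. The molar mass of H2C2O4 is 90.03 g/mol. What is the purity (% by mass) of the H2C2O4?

6.23%

n(NaOH) = 0.09176 x 0.03459 = 0.003174 mol.
n(H2C2O4) = 0.003174 / 2 = 0.001587 mol.
mass of H2C2O4 = 0.001587 x 90.03 = 0.1429 g.
% purity = 0.1429 / 2.2951 x 100 = 6.23%.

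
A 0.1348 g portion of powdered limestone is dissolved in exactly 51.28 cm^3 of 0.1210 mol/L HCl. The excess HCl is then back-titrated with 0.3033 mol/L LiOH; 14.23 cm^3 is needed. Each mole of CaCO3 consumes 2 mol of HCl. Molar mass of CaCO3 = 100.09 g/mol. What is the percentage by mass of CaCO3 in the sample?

Total n(HCl) added = 0.1210 x 0.05128 = 0.006205 mol.
n(LiOH) used = 0.3033 x 0.01423 = 0.004316 mol, which equals the excess n(HCl).
So n(HCl) consumed by the sample = 0.006205 - 0.004316 = 0.001889 mol.
n(CaCO3) = 0.001889 / 2 = 0.0009445 mol.
mass CaCO3 = 0.0009445 x 100.09 = 0.09453 g, so %CaCO3 = 0.09453/0.1348 x 100 = 70.1%.

70.1%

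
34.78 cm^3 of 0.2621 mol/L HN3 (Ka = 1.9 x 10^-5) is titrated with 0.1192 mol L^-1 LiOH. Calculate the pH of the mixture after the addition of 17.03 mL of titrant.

Initial n(HN3) = 0.2621 x 0.03478 = 0.009116 mol.
n(LiOH) added = 0.1192 x 0.01703 = 0.002030 mol, converting that many moles of HN3 to N3-.
Remaining n(HN3) = 0.007086 mol; n(N3-) = 0.002030 mol.
By Henderson-Hasselbalch, pH = pKa + log([A^-]/[HA]) = 4.72 + log(0.002030/0.007086) = 4.72 + (-0.54) = 4.18.

4.18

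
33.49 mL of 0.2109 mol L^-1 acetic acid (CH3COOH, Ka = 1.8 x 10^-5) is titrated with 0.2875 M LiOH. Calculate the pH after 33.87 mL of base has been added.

n(acid) = 0.2109 x 0.03349 = 0.007063 mol; n(LiOH) added = 0.2875 x 0.03387 = 0.009738 mol.
Base is in excess by 0.009738 - 0.007063 = 0.002675 mol in a total volume of 0.06736 L.
[OH^-] = 0.002675/0.06736 = 0.03971 M, so pOH = 1.40 and pH = 14.00 - 1.40 = 12.60.

12.60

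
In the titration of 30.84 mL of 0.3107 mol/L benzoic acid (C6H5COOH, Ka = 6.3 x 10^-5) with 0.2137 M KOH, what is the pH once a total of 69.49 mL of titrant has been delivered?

12.72

n(acid) = 0.3107 x 0.03084 = 0.009582 mol; n(KOH) added = 0.2137 x 0.06949 = 0.01485 mol.
Base is in excess by 0.01485 - 0.009582 = 0.005268 mol in a total volume of 0.1003 L.
[OH^-] = 0.005268/0.1003 = 0.05251 M, so pOH = 1.28 and pH = 14.00 - 1.28 = 12.72.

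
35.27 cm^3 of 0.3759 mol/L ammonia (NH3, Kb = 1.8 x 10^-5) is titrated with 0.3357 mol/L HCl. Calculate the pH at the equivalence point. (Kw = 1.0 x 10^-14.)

5.00

n(NH3) = 0.3759 x 0.03527 = 0.01326 mol; V(HCl) at equivalence = 0.01326/0.3357 = 0.03949 L.
At equivalence the base is fully converted to NH4+; total volume = 0.07476 L, so [NH4+] = 0.01326/0.07476 = 0.1773 M.
Ka(NH4+) = Kw/Kb = 1.0e-14 / 1.8 x 10^-5 = 5.56e-10.
[H^+] = sqrt(Ka x [NH4+]) = sqrt(5.56e-10 x 0.1773) = 9.93e-6 M.
pH = -log(9.93e-6) = 5.00.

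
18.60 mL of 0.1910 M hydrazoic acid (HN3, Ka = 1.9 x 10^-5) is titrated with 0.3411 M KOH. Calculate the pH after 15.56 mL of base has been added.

n(acid) = 0.1910 x 0.01860 = 0.003553 mol; n(KOH) added = 0.3411 x 0.01556 = 0.005308 mol.
Base is in excess by 0.005308 - 0.003553 = 0.001755 mol in a total volume of 0.03416 L.
[OH^-] = 0.001755/0.03416 = 0.05137 M, so pOH = 1.29 and pH = 14.00 - 1.29 = 12.71.

12.71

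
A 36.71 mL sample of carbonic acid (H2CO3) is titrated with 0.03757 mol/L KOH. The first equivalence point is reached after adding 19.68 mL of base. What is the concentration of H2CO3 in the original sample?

n(KOH) = 0.03757 x 0.01968 = 0.0007394 mol.
At the first equivalence point, 1 mol OH^- react per mol H2CO3, so n(H2CO3) = 0.0007394 / 1 = 0.0007394 mol.
[H2CO3] = 0.0007394 / 0.03671 L = 0.0201 M.

0.0201 M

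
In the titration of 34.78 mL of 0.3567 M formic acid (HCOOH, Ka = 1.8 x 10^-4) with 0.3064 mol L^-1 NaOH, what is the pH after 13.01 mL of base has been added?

Initial n(HCOOH) = 0.3567 x 0.03478 = 0.01241 mol.
n(NaOH) added = 0.3064 x 0.01301 = 0.003986 mol, converting that many moles of HCOOH to HCOO-.
Remaining n(HCOOH) = 0.008420 mol; n(HCOO-) = 0.003986 mol.
By Henderson-Hasselbalch, pH = pKa + log([A^-]/[HA]) = 3.74 + log(0.003986/0.008420) = 3.74 + (-0.32) = 3.42.

3.42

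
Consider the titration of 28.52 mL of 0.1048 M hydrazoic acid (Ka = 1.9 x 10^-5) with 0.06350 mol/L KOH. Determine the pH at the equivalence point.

8.66

n(HN3) = 0.1048 x 0.02852 = 0.002989 mol; V(KOH) at equivalence = 0.002989/0.06350 = 0.04707 L.
At equivalence all the acid is converted to N3-; total volume = 0.02852 + 0.04707 = 0.07559 L, so [N3-] = 0.002989/0.07559 = 0.03954 M.
Kb = Kw/Ka = 1.0e-14 / 1.9 x 10^-5 = 5.26e-10.
[OH^-] = sqrt(Kb x [N3-]) = sqrt(5.26e-10 x 0.03954) = 4.56e-6 M.
pOH = 5.34, so pH = 14.00 - 5.34 = 8.66.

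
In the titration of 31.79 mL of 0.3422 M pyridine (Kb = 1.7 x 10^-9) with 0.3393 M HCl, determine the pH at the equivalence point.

n(C5H5N) = 0.3422 x 0.03179 = 0.01088 mol; V(HCl) at equivalence = 0.01088/0.3393 = 0.03206 L.
At equivalence the base is fully converted to C5H5NH+; total volume = 0.06385 L, so [C5H5NH+] = 0.01088/0.06385 = 0.1704 M.
Ka(C5H5NH+) = Kw/Kb = 1.0e-14 / 1.7 x 10^-9 = 5.88e-6.
[H^+] = sqrt(Ka x [C5H5NH+]) = sqrt(5.88e-6 x 0.1704) = 0.00100 M.
pH = -log(0.00100) = 3.00.

3.00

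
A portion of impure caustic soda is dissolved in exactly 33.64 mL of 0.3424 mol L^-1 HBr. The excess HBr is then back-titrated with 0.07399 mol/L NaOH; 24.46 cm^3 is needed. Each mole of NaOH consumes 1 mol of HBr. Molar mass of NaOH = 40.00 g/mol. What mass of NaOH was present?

Total n(HBr) added = 0.3424 x 0.03364 = 0.01152 mol.
n(NaOH) used = 0.07399 x 0.02446 = 0.001810 mol, which equals the excess n(HBr).
So n(HBr) consumed by the sample = 0.01152 - 0.001810 = 0.009709 mol.
n(NaOH) = 0.009709 / 1 = 0.009709 mol.
mass = 0.009709 mol x 40.00 g/mol = 0.388 g.

0.388 g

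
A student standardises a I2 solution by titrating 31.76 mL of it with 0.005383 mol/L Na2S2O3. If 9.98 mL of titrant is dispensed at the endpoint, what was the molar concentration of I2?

n(Na2S2O3) = 0.005383 x 0.009980 = 5.372e-5 mol.
From the balanced equation, 2 mol Na2S2O3 reacts with 1 mol I2, so n(I2) = 5.372e-5 x 1/2 = 2.686e-5 mol.
[I2] = 2.686e-5 / 0.03176 L = 0.000846 M.

0.000846 M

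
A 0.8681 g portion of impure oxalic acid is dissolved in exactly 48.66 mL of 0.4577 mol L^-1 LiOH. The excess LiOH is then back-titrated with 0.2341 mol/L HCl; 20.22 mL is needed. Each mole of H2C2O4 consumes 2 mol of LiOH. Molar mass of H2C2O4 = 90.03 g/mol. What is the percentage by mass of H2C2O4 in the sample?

Total n(LiOH) added = 0.4577 x 0.04866 = 0.02227 mol.
n(HCl) used = 0.2341 x 0.02022 = 0.004734 mol, which equals the excess n(LiOH).
So n(LiOH) consumed by the sample = 0.02227 - 0.004734 = 0.01754 mol.
n(H2C2O4) = 0.01754 / 2 = 0.008769 mol.
mass H2C2O4 = 0.008769 x 90.03 = 0.7895 g, so %H2C2O4 = 0.7895/0.8681 x 100 = 90.9%.

90.9%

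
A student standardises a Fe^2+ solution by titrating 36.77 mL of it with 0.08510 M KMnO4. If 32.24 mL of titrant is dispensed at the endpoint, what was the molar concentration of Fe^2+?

n(KMnO4) = 0.08510 x 0.03224 = 0.002744 mol.
From the balanced equation, 1 mol KMnO4 reacts with 5 mol Fe^2+, so n(Fe^2+) = 0.002744 x 5/1 = 0.01372 mol.
[Fe^2+] = 0.01372 / 0.03677 L = 0.373 M.

0.373 M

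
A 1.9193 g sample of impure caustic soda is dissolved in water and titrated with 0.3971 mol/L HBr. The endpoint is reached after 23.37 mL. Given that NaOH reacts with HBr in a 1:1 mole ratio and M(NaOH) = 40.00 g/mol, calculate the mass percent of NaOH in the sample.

n(HBr) = 0.3971 x 0.02337 = 0.009280 mol.
n(NaOH) = 0.009280 / 1 = 0.009280 mol.
mass of NaOH = 0.009280 x 40.00 = 0.3712 g.
% purity = 0.3712 / 1.9193 x 100 = 19.3%.

19.3%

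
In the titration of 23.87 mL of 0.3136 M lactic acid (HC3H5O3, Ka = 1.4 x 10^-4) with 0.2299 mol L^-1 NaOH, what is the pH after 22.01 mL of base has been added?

Initial n(HC3H5O3) = 0.3136 x 0.02387 = 0.007486 mol.
n(NaOH) added = 0.2299 x 0.02201 = 0.005060 mol, converting that many moles of HC3H5O3 to C3H5O3-.
Remaining n(HC3H5O3) = 0.002426 mol; n(C3H5O3-) = 0.005060 mol.
By Henderson-Hasselbalch, pH = pKa + log([A^-]/[HA]) = 3.85 + log(0.005060/0.002426) = 3.85 + (+0.32) = 4.17.

4.17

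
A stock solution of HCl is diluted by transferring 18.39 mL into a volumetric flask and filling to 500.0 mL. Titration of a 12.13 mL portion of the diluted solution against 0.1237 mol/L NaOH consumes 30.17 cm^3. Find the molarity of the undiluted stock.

n(NaOH) = 0.1237 x 0.03017 = 0.003732 mol.
n(HCl) in the aliquot = 0.003732 mol.
[diluted HCl] = 0.003732 / 0.01213 = 0.3077 M.
Dilution factor = 500.0/18.39 = 27.19, so [stock] = 0.3077 x 27.19 = 8.37 M.

8.37 M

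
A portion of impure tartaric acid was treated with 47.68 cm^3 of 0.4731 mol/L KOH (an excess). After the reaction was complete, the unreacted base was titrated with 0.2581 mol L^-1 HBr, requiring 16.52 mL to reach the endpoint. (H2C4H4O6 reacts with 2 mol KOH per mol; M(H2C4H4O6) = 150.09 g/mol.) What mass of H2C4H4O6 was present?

Total n(KOH) added = 0.4731 x 0.04768 = 0.02256 mol.
n(HBr) used = 0.2581 x 0.01652 = 0.004264 mol, which equals the excess n(KOH).
So n(KOH) consumed by the sample = 0.02256 - 0.004264 = 0.01829 mol.
n(H2C4H4O6) = 0.01829 / 2 = 0.009147 mol.
mass = 0.009147 mol x 150.09 g/mol = 1.37 g.

1.37 g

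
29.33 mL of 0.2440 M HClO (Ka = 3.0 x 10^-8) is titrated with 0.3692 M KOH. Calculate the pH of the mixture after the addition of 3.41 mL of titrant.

6.85

Initial n(HClO) = 0.2440 x 0.02933 = 0.007157 mol.
n(KOH) added = 0.3692 x 0.003410 = 0.001259 mol, converting that many moles of HClO to ClO-.
Remaining n(HClO) = 0.005898 mol; n(ClO-) = 0.001259 mol.
By Henderson-Hasselbalch, pH = pKa + log([A^-]/[HA]) = 7.52 + log(0.001259/0.005898) = 7.52 + (-0.67) = 6.85.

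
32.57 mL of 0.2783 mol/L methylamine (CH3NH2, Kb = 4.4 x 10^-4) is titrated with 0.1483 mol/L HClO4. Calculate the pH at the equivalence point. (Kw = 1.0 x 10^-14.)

n(CH3NH2) = 0.2783 x 0.03257 = 0.009064 mol; V(HClO4) at equivalence = 0.009064/0.1483 = 0.06112 L.
At equivalence the base is fully converted to CH3NH3+; total volume = 0.09369 L, so [CH3NH3+] = 0.009064/0.09369 = 0.09675 M.
Ka(CH3NH3+) = Kw/Kb = 1.0e-14 / 4.4 x 10^-4 = 2.27e-11.
[H^+] = sqrt(Ka x [CH3NH3+]) = sqrt(2.27e-11 x 0.09675) = 1.48e-6 M.
pH = -log(1.48e-6) = 5.83.

5.83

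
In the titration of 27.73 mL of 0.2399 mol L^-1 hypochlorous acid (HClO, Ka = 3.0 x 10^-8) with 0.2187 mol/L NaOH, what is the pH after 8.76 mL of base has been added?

7.13

Initial n(HClO) = 0.2399 x 0.02773 = 0.006652 mol.
n(NaOH) added = 0.2187 x 0.008760 = 0.001916 mol, converting that many moles of HClO to ClO-.
Remaining n(HClO) = 0.004737 mol; n(ClO-) = 0.001916 mol.
By Henderson-Hasselbalch, pH = pKa + log([A^-]/[HA]) = 7.52 + log(0.001916/0.004737) = 7.52 + (-0.39) = 7.13.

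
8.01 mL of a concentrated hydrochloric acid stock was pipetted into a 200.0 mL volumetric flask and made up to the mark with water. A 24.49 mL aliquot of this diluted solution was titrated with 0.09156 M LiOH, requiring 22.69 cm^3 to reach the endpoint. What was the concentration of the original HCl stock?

n(LiOH) = 0.09156 x 0.02269 = 0.002077 mol.
n(HCl) in the aliquot = 0.002077 mol.
[diluted HCl] = 0.002077 / 0.02449 = 0.08483 M.
Dilution factor = 200.0/8.010 = 24.97, so [stock] = 0.08483 x 24.97 = 2.12 M.

2.12 M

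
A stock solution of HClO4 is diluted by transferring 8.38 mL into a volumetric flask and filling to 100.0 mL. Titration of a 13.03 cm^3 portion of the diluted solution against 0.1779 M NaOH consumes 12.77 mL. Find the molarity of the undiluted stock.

n(NaOH) = 0.1779 x 0.01277 = 0.002272 mol.
n(HClO4) in the aliquot = 0.002272 mol.
[diluted HClO4] = 0.002272 / 0.01303 = 0.1744 M.
Dilution factor = 100.0/8.380 = 11.93, so [stock] = 0.1744 x 11.93 = 2.08 M.

2.08 M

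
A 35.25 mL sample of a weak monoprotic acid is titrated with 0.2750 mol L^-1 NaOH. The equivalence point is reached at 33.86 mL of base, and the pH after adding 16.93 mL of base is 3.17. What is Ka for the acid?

16.93 mL is half of the equivalence volume, so this is the half-equivalence point where [HA] = [A^-].
At half-equivalence pH = pKa, so pKa = 3.17.
Ka = 10^(-3.17) = 6.8 x 10^-4.

6.8 x 10^-4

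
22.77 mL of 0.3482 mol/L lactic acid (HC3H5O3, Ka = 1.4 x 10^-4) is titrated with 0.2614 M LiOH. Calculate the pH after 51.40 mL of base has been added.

12.87

n(acid) = 0.3482 x 0.02277 = 0.007929 mol; n(LiOH) added = 0.2614 x 0.05140 = 0.01344 mol.
Base is in excess by 0.01344 - 0.007929 = 0.005507 mol in a total volume of 0.07417 L.
[OH^-] = 0.005507/0.07417 = 0.07425 M, so pOH = 1.13 and pH = 14.00 - 1.13 = 12.87.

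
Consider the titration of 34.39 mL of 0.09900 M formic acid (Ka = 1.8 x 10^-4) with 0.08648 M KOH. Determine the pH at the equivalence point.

8.20

n(HCOOH) = 0.09900 x 0.03439 = 0.003405 mol; V(KOH) at equivalence = 0.003405/0.08648 = 0.03937 L.
At equivalence all the acid is converted to HCOO-; total volume = 0.03439 + 0.03937 = 0.07376 L, so [HCOO-] = 0.003405/0.07376 = 0.04616 M.
Kb = Kw/Ka = 1.0e-14 / 1.8 x 10^-4 = 5.56e-11.
[OH^-] = sqrt(Kb x [HCOO-]) = sqrt(5.56e-11 x 0.04616) = 1.60e-6 M.
pOH = 5.80, so pH = 14.00 - 5.80 = 8.20.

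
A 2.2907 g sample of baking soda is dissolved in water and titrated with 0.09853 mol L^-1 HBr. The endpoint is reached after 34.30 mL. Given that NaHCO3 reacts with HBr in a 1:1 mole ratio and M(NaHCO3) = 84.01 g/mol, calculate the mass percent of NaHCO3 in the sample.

12.4%

n(HBr) = 0.09853 x 0.03430 = 0.003380 mol.
n(NaHCO3) = 0.003380 / 1 = 0.003380 mol.
mass of NaHCO3 = 0.003380 x 84.01 = 0.2839 g.
% purity = 0.2839 / 2.2907 x 100 = 12.4%.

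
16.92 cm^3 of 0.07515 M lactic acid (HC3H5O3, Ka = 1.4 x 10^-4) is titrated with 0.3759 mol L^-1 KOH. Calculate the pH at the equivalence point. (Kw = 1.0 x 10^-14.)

n(HC3H5O3) = 0.07515 x 0.01692 = 0.001272 mol; V(KOH) at equivalence = 0.001272/0.3759 = 0.003383 L.
At equivalence all the acid is converted to C3H5O3-; total volume = 0.01692 + 0.003383 = 0.02030 L, so [C3H5O3-] = 0.001272/0.02030 = 0.06263 M.
Kb = Kw/Ka = 1.0e-14 / 1.4 x 10^-4 = 7.14e-11.
[OH^-] = sqrt(Kb x [C3H5O3-]) = sqrt(7.14e-11 x 0.06263) = 2.12e-6 M.
pOH = 5.67, so pH = 14.00 - 5.67 = 8.33.

8.33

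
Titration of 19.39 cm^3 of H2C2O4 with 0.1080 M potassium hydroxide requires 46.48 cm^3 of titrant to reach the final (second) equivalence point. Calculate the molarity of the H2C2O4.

0.129 M

n(KOH) = 0.1080 x 0.04648 = 0.005020 mol.
At the final (second) equivalence point, 2 mol OH^- react per mol H2C2O4, so n(H2C2O4) = 0.005020 / 2 = 0.002510 mol.
[H2C2O4] = 0.002510 / 0.01939 L = 0.129 M.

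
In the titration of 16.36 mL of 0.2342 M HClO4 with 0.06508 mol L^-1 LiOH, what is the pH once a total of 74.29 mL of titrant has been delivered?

12.04

n(acid) = 0.2342 x 0.01636 = 0.003832 mol; n(LiOH) added = 0.06508 x 0.07429 = 0.004835 mol.
Base is in excess by 0.004835 - 0.003832 = 0.001003 mol in a total volume of 0.09065 L.
[OH^-] = 0.001003/0.09065 = 0.01107 M, so pOH = 1.96 and pH = 14.00 - 1.96 = 12.04.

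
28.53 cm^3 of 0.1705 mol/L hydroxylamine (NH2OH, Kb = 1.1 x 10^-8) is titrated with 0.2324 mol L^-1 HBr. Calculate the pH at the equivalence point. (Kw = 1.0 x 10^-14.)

3.52

n(NH2OH) = 0.1705 x 0.02853 = 0.004864 mol; V(HBr) at equivalence = 0.004864/0.2324 = 0.02093 L.
At equivalence the base is fully converted to NH3OH+; total volume = 0.04946 L, so [NH3OH+] = 0.004864/0.04946 = 0.09835 M.
Ka(NH3OH+) = Kw/Kb = 1.0e-14 / 1.1 x 10^-8 = 9.09e-7.
[H^+] = sqrt(Ka x [NH3OH+]) = sqrt(9.09e-7 x 0.09835) = 0.000299 M.
pH = -log(0.000299) = 3.52.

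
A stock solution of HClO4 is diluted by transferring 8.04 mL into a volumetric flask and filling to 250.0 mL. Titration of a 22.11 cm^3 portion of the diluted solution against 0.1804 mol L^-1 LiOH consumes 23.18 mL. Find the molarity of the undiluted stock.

n(LiOH) = 0.1804 x 0.02318 = 0.004182 mol.
n(HClO4) in the aliquot = 0.004182 mol.
[diluted HClO4] = 0.004182 / 0.02211 = 0.1891 M.
Dilution factor = 250.0/8.040 = 31.09, so [stock] = 0.1891 x 31.09 = 5.88 M.

5.88 M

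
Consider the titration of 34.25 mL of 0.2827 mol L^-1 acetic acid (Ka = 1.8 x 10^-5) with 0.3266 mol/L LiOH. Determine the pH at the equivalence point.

n(CH3COOH) = 0.2827 x 0.03425 = 0.009682 mol; V(LiOH) at equivalence = 0.009682/0.3266 = 0.02965 L.
At equivalence all the acid is converted to CH3COO-; total volume = 0.03425 + 0.02965 = 0.06390 L, so [CH3COO-] = 0.009682/0.06390 = 0.1515 M.
Kb = Kw/Ka = 1.0e-14 / 1.8 x 10^-5 = 5.56e-10.
[OH^-] = sqrt(Kb x [CH3COO-]) = sqrt(5.56e-10 x 0.1515) = 9.18e-6 M.
pOH = 5.04, so pH = 14.00 - 5.04 = 8.96.

8.96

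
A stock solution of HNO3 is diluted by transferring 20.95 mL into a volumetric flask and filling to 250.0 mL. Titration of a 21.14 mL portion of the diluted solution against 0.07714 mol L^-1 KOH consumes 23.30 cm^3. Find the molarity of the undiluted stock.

n(KOH) = 0.07714 x 0.02330 = 0.001797 mol.
n(HNO3) in the aliquot = 0.001797 mol.
[diluted HNO3] = 0.001797 / 0.02114 = 0.08502 M.
Dilution factor = 250.0/20.95 = 11.93, so [stock] = 0.08502 x 11.93 = 1.01 M.

1.01 M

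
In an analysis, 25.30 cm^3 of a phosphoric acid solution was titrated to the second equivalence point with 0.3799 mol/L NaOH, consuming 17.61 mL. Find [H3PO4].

0.132 M

n(NaOH) = 0.3799 x 0.01761 = 0.006690 mol.
At the second equivalence point, 2 mol OH^- react per mol H3PO4, so n(H3PO4) = 0.006690 / 2 = 0.003345 mol.
[H3PO4] = 0.003345 / 0.02530 L = 0.132 M.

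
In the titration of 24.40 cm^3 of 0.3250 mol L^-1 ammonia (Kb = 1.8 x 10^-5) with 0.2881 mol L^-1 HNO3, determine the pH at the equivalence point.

n(NH3) = 0.3250 x 0.02440 = 0.007930 mol; V(HNO3) at equivalence = 0.007930/0.2881 = 0.02753 L.
At equivalence the base is fully converted to NH4+; total volume = 0.05193 L, so [NH4+] = 0.007930/0.05193 = 0.1527 M.
Ka(NH4+) = Kw/Kb = 1.0e-14 / 1.8 x 10^-5 = 5.56e-10.
[H^+] = sqrt(Ka x [NH4+]) = sqrt(5.56e-10 x 0.1527) = 9.21e-6 M.
pH = -log(9.21e-6) = 5.04.

5.04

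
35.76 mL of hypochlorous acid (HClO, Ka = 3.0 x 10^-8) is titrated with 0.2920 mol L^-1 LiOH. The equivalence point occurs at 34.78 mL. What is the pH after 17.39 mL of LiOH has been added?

7.52

17.39 mL is exactly half the equivalence volume (34.78/2), i.e. the half-equivalence point.
There, n(HA) = n(A^-), so pH = pKa = -log(3.0 x 10^-8) = 7.52.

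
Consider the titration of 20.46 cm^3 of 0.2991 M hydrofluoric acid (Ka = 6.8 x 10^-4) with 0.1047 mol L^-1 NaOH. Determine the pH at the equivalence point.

n(HF) = 0.2991 x 0.02046 = 0.006120 mol; V(NaOH) at equivalence = 0.006120/0.1047 = 0.05845 L.
At equivalence all the acid is converted to F-; total volume = 0.02046 + 0.05845 = 0.07891 L, so [F-] = 0.006120/0.07891 = 0.07755 M.
Kb = Kw/Ka = 1.0e-14 / 6.8 x 10^-4 = 1.47e-11.
[OH^-] = sqrt(Kb x [F-]) = sqrt(1.47e-11 x 0.07755) = 1.07e-6 M.
pOH = 5.97, so pH = 14.00 - 5.97 = 8.03.

8.03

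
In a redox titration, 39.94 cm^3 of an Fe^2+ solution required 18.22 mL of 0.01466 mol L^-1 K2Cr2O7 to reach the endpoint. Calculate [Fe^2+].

n(K2Cr2O7) = 0.01466 x 0.01822 = 0.0002671 mol.
From the balanced equation, 1 mol K2Cr2O7 reacts with 6 mol Fe^2+, so n(Fe^2+) = 0.0002671 x 6/1 = 0.001603 mol.
[Fe^2+] = 0.001603 / 0.03994 L = 0.0401 M.

0.0401 M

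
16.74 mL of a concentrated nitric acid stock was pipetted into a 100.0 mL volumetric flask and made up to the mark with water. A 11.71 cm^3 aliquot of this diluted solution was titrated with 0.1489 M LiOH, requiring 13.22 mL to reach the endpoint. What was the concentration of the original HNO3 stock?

1.00 M

n(LiOH) = 0.1489 x 0.01322 = 0.001968 mol.
n(HNO3) in the aliquot = 0.001968 mol.
[diluted HNO3] = 0.001968 / 0.01171 = 0.1681 M.
Dilution factor = 100.0/16.74 = 5.974, so [stock] = 0.1681 x 5.974 = 1.00 M.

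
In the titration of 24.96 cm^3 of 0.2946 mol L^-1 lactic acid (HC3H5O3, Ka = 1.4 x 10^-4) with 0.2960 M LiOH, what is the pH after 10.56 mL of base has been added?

3.72

Initial n(HC3H5O3) = 0.2946 x 0.02496 = 0.007353 mol.
n(LiOH) added = 0.2960 x 0.01056 = 0.003126 mol, converting that many moles of HC3H5O3 to C3H5O3-.
Remaining n(HC3H5O3) = 0.004227 mol; n(C3H5O3-) = 0.003126 mol.
By Henderson-Hasselbalch, pH = pKa + log([A^-]/[HA]) = 3.85 + log(0.003126/0.004227) = 3.85 + (-0.13) = 3.72.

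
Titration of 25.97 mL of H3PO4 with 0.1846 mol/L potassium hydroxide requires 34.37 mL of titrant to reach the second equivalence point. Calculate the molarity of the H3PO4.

0.122 M

n(KOH) = 0.1846 x 0.03437 = 0.006345 mol.
At the second equivalence point, 2 mol OH^- react per mol H3PO4, so n(H3PO4) = 0.006345 / 2 = 0.003172 mol.
[H3PO4] = 0.003172 / 0.02597 L = 0.122 M.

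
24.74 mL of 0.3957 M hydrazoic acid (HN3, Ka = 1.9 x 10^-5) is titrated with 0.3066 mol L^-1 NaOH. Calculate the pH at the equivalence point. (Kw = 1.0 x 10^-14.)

n(HN3) = 0.3957 x 0.02474 = 0.009790 mol; V(NaOH) at equivalence = 0.009790/0.3066 = 0.03193 L.
At equivalence all the acid is converted to N3-; total volume = 0.02474 + 0.03193 = 0.05667 L, so [N3-] = 0.009790/0.05667 = 0.1727 M.
Kb = Kw/Ka = 1.0e-14 / 1.9 x 10^-5 = 5.26e-10.
[OH^-] = sqrt(Kb x [N3-]) = sqrt(5.26e-10 x 0.1727) = 9.54e-6 M.
pOH = 5.02, so pH = 14.00 - 5.02 = 8.98.

8.98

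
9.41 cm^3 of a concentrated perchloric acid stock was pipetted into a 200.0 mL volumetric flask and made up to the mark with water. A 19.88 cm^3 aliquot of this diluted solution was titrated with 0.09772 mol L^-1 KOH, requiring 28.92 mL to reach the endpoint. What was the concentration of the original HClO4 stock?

3.02 M

n(KOH) = 0.09772 x 0.02892 = 0.002826 mol.
n(HClO4) in the aliquot = 0.002826 mol.
[diluted HClO4] = 0.002826 / 0.01988 = 0.1422 M.
Dilution factor = 200.0/9.410 = 21.25, so [stock] = 0.1422 x 21.25 = 3.02 M.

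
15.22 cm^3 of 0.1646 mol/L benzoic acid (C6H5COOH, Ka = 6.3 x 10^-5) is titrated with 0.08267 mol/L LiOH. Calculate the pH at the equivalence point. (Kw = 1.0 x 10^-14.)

n(C6H5COOH) = 0.1646 x 0.01522 = 0.002505 mol; V(LiOH) at equivalence = 0.002505/0.08267 = 0.03030 L.
At equivalence all the acid is converted to C6H5COO-; total volume = 0.01522 + 0.03030 = 0.04552 L, so [C6H5COO-] = 0.002505/0.04552 = 0.05503 M.
Kb = Kw/Ka = 1.0e-14 / 6.3 x 10^-5 = 1.59e-10.
[OH^-] = sqrt(Kb x [C6H5COO-]) = sqrt(1.59e-10 x 0.05503) = 2.96e-6 M.
pOH = 5.53, so pH = 14.00 - 5.53 = 8.47.

8.47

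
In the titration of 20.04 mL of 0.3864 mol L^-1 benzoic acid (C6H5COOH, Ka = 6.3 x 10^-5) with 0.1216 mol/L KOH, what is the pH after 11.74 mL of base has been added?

3.55

Initial n(C6H5COOH) = 0.3864 x 0.02004 = 0.007743 mol.
n(KOH) added = 0.1216 x 0.01174 = 0.001428 mol, converting that many moles of C6H5COOH to C6H5COO-.
Remaining n(C6H5COOH) = 0.006316 mol; n(C6H5COO-) = 0.001428 mol.
By Henderson-Hasselbalch, pH = pKa + log([A^-]/[HA]) = 4.20 + log(0.001428/0.006316) = 4.20 + (-0.65) = 3.55.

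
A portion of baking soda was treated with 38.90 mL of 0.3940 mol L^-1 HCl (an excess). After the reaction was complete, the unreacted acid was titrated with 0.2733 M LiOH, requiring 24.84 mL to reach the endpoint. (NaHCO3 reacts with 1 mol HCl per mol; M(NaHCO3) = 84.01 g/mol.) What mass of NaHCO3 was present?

0.717 g

Total n(HCl) added = 0.3940 x 0.03890 = 0.01533 mol.
n(LiOH) used = 0.2733 x 0.02484 = 0.006789 mol, which equals the excess n(HCl).
So n(HCl) consumed by the sample = 0.01533 - 0.006789 = 0.008538 mol.
n(NaHCO3) = 0.008538 / 1 = 0.008538 mol.
mass = 0.008538 mol x 84.01 g/mol = 0.717 g.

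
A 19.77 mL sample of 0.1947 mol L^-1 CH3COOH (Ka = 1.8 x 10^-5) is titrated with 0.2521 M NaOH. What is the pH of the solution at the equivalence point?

n(CH3COOH) = 0.1947 x 0.01977 = 0.003849 mol; V(NaOH) at equivalence = 0.003849/0.2521 = 0.01527 L.
At equivalence all the acid is converted to CH3COO-; total volume = 0.01977 + 0.01527 = 0.03504 L, so [CH3COO-] = 0.003849/0.03504 = 0.1099 M.
Kb = Kw/Ka = 1.0e-14 / 1.8 x 10^-5 = 5.56e-10.
[OH^-] = sqrt(Kb x [CH3COO-]) = sqrt(5.56e-10 x 0.1099) = 7.81e-6 M.
pOH = 5.11, so pH = 14.00 - 5.11 = 8.89.

8.89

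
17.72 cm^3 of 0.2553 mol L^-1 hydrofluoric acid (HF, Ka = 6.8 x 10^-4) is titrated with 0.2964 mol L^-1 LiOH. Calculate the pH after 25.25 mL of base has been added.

12.84

n(acid) = 0.2553 x 0.01772 = 0.004524 mol; n(LiOH) added = 0.2964 x 0.02525 = 0.007484 mol.
Base is in excess by 0.007484 - 0.004524 = 0.002960 mol in a total volume of 0.04297 L.
[OH^-] = 0.002960/0.04297 = 0.06889 M, so pOH = 1.16 and pH = 14.00 - 1.16 = 12.84.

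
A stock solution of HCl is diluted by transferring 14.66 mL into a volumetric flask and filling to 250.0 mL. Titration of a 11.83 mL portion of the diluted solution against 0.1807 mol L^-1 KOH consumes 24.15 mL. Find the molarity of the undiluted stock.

6.29 M

n(KOH) = 0.1807 x 0.02415 = 0.004364 mol.
n(HCl) in the aliquot = 0.004364 mol.
[diluted HCl] = 0.004364 / 0.01183 = 0.3689 M.
Dilution factor = 250.0/14.66 = 17.05, so [stock] = 0.3689 x 17.05 = 6.29 M.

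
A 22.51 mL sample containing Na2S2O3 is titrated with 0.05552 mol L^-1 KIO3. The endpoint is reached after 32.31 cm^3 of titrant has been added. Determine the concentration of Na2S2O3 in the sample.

n(KIO3) = 0.05552 x 0.03231 = 0.001794 mol.
From the balanced equation, 1 mol KIO3 reacts with 6 mol Na2S2O3, so n(Na2S2O3) = 0.001794 x 6/1 = 0.01076 mol.
[Na2S2O3] = 0.01076 / 0.02251 L = 0.478 M.

0.478 M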